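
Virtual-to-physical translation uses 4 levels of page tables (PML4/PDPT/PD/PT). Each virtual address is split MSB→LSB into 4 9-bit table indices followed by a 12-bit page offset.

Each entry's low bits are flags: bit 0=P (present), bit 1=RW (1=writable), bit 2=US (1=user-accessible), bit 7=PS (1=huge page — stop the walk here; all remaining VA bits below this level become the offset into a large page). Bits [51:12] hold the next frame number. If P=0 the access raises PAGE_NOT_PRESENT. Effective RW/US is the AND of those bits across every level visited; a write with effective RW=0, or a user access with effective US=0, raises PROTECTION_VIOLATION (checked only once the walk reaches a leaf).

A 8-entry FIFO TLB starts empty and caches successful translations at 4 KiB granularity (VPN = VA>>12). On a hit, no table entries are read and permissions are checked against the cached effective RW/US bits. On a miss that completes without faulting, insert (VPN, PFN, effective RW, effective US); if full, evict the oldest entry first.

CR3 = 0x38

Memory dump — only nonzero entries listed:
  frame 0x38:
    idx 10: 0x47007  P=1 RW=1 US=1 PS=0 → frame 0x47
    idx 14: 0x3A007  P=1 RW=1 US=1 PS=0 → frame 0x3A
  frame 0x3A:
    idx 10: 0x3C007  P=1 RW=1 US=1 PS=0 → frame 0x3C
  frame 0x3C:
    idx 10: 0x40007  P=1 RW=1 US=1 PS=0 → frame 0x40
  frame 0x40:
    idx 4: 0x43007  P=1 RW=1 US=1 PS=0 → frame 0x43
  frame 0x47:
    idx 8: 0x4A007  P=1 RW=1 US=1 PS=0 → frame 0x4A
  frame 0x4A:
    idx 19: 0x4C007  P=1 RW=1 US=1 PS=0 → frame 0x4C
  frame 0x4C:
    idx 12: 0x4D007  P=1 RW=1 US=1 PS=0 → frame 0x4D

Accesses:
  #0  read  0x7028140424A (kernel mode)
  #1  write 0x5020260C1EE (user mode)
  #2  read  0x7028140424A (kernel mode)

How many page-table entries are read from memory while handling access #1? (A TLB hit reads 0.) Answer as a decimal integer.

Per-access translation:
#0 VA=0x7028140424A (r,kernel):
  L0 @0x38[14] → 0x3A007  P=1,RW=1,US=1,PS=0
  L1 @0x3A[10] → 0x3C007  P=1,RW=1,US=1,PS=0
  L2 @0x3C[10] → 0x40007  P=1,RW=1,US=1,PS=0
  L3 @0x40[4] → 0x43007  P=1,RW=1,US=1,PS=0
  → PA=0x4324A  (4 entries read)
#1 VA=0x5020260C1EE (w,user):
  L0 @0x38[10] → 0x47007  P=1,RW=1,US=1,PS=0
  L1 @0x47[8] → 0x4A007  P=1,RW=1,US=1,PS=0
  L2 @0x4A[19] → 0x4C007  P=1,RW=1,US=1,PS=0
  L3 @0x4C[12] → 0x4D007  P=1,RW=1,US=1,PS=0
  → PA=0x4D1EE  (4 entries read)
#2 VA=0x7028140424A (r,kernel):
  TLB hit vpn=0x70281404 → PA=0x4324A

Entries read for #1: 4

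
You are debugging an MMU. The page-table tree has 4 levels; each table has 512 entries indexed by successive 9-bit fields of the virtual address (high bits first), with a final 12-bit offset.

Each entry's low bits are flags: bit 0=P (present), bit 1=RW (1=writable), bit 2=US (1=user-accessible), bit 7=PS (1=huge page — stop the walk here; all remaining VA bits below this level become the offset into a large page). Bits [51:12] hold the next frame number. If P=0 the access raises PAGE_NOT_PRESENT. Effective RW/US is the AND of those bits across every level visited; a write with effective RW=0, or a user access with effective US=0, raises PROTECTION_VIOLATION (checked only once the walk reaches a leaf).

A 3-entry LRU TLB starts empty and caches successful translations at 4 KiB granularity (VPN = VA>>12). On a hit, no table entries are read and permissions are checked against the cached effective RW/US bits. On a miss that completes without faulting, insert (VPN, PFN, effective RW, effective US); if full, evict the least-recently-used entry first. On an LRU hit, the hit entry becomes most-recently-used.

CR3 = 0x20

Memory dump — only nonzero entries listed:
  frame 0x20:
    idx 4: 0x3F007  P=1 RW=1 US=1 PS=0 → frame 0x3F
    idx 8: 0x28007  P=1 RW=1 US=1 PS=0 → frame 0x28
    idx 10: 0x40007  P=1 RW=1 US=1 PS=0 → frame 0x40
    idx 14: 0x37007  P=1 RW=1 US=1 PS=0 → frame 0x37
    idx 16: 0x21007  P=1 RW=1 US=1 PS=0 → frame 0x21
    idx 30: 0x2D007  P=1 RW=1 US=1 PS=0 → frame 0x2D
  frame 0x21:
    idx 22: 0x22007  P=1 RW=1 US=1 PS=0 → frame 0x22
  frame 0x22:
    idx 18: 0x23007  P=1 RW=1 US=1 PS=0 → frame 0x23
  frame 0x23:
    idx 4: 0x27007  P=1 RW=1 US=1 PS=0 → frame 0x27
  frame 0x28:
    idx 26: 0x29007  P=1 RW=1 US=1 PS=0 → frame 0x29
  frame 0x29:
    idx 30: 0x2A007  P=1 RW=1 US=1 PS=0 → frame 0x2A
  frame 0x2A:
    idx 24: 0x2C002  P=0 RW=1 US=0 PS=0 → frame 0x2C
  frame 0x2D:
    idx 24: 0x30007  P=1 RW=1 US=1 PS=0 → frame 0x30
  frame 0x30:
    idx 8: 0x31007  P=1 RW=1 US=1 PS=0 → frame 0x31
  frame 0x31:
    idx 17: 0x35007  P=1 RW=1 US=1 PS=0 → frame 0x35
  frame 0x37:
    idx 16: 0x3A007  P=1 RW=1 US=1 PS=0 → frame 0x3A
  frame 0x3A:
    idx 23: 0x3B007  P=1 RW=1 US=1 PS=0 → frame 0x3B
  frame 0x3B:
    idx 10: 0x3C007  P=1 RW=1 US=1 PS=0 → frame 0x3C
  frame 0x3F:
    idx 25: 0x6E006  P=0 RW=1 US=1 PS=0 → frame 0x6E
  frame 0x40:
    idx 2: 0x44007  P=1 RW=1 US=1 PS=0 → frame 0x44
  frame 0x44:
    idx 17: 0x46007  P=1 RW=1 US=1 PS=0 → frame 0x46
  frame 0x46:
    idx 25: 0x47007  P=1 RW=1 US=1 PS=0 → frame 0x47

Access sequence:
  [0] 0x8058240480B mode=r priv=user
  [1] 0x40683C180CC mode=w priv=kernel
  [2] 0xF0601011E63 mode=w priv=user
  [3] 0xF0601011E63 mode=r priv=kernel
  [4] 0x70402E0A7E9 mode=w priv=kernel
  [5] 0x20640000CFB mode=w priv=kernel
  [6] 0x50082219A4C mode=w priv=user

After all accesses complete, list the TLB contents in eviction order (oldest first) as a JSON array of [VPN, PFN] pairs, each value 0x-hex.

Trace:
#0 VA=0x8058240480B (r,user):
  L0: frame=0x20 idx=16 entry=0x21007 [P=1 RW=1 US=1 PS=0]
  L1: frame=0x21 idx=22 entry=0x22007 [P=1 RW=1 US=1 PS=0]
  L2: frame=0x22 idx=18 entry=0x23007 [P=1 RW=1 US=1 PS=0]
  L3: frame=0x23 idx=4 entry=0x27007 [P=1 RW=1 US=1 PS=0]
  ⇒ phys 0x2780B  [4 reads]
#1 VA=0x40683C180CC (w,kernel):
  L0: frame=0x20 idx=8 entry=0x28007 [P=1 RW=1 US=1 PS=0]
  L1: frame=0x28 idx=26 entry=0x29007 [P=1 RW=1 US=1 PS=0]
  L2: frame=0x29 idx=30 entry=0x2A007 [P=1 RW=1 US=1 PS=0]
  L3: frame=0x2A idx=24 entry=0x2C002 [P=0 RW=1 US=0 PS=0]
  → PAGE_NOT_PRESENT  (4 entries read)
#2 VA=0xF0601011E63 (w,user):
  L0: frame=0x20 idx=30 entry=0x2D007 [P=1 RW=1 US=1 PS=0]
  L1: frame=0x2D idx=24 entry=0x30007 [P=1 RW=1 US=1 PS=0]
  L2: frame=0x30 idx=8 entry=0x31007 [P=1 RW=1 US=1 PS=0]
  L3: frame=0x31 idx=17 entry=0x35007 [P=1 RW=1 US=1 PS=0]
  ⇒ phys 0x35E63  [4 reads]
#3 VA=0xF0601011E63 (r,kernel):
  TLB hit vpn=0xF0601011 → PA=0x35E63
#4 VA=0x70402E0A7E9 (w,kernel):
  L0: frame=0x20 idx=14 entry=0x37007 [P=1 RW=1 US=1 PS=0]
  L1: frame=0x37 idx=16 entry=0x3A007 [P=1 RW=1 US=1 PS=0]
  L2: frame=0x3A idx=23 entry=0x3B007 [P=1 RW=1 US=1 PS=0]
  L3: frame=0x3B idx=10 entry=0x3C007 [P=1 RW=1 US=1 PS=0]
  ⇒ phys 0x3C7E9  [4 reads]
#5 VA=0x20640000CFB (w,kernel):
  L0: frame=0x20 idx=4 entry=0x3F007 [P=1 RW=1 US=1 PS=0]
  L1: frame=0x3F idx=25 entry=0x6E006 [P=0 RW=1 US=1 PS=0]
  → PAGE_NOT_PRESENT  (2 entries read)
#6 VA=0x50082219A4C (w,user):
  L0: frame=0x20 idx=10 entry=0x40007 [P=1 RW=1 US=1 PS=0]
  L1: frame=0x40 idx=2 entry=0x44007 [P=1 RW=1 US=1 PS=0]
  L2: frame=0x44 idx=17 entry=0x46007 [P=1 RW=1 US=1 PS=0]
  L3: frame=0x46 idx=25 entry=0x47007 [P=1 RW=1 US=1 PS=0]
  ⇒ phys 0x47A4C  [4 reads]

TLB: [["0xF0601011", "0x35"], ["0x70402E0A", "0x3C"], ["0x50082219", "0x47"]]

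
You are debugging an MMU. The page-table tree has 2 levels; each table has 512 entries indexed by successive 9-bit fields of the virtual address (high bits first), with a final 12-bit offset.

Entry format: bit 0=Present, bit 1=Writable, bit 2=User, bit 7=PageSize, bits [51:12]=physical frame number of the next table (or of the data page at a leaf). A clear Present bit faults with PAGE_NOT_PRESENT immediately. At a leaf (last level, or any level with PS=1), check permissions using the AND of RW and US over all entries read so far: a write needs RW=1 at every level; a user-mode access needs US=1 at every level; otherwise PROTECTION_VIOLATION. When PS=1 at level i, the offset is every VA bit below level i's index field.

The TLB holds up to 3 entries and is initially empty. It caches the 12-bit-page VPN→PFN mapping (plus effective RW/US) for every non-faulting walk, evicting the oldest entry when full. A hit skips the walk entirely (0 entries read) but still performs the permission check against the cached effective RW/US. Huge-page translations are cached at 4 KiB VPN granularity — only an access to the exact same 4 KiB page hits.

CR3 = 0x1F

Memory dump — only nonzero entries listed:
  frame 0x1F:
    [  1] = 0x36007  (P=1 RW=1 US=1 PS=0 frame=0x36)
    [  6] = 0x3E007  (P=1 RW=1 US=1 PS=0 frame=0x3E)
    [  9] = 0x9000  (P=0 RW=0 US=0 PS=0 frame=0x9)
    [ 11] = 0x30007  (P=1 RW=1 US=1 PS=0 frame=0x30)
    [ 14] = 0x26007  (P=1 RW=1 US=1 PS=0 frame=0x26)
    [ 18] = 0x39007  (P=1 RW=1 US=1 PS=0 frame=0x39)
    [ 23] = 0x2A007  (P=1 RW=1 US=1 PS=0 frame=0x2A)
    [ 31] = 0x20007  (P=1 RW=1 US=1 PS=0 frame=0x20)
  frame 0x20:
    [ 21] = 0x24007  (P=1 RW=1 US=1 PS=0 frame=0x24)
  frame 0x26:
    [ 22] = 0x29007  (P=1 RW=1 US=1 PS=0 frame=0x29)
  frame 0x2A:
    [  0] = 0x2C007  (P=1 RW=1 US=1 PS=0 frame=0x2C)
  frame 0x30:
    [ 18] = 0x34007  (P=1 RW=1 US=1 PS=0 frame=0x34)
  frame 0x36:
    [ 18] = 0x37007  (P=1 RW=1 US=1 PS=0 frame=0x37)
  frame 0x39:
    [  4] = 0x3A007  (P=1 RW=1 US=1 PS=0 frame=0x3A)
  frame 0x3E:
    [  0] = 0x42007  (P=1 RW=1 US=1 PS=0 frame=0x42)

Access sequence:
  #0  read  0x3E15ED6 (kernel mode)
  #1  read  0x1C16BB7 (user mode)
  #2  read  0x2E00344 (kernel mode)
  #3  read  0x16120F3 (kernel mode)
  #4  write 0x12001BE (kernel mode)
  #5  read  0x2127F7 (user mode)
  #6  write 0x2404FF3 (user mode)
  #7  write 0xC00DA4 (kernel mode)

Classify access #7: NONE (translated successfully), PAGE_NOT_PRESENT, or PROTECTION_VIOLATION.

Per-access translation:
#0 VA=0x3E15ED6 (r,kernel):
  L0 @0x1F[31] → 0x20007  P=1,RW=1,US=1,PS=0
  L1 @0x20[21] → 0x24007  P=1,RW=1,US=1,PS=0
  ✓ 0x24ED6  — 2 lookups
#1 VA=0x1C16BB7 (r,user):
  L0 @0x1F[14] → 0x26007  P=1,RW=1,US=1,PS=0
  L1 @0x26[22] → 0x29007  P=1,RW=1,US=1,PS=0
  ✓ 0x29BB7  — 2 lookups
#2 VA=0x2E00344 (r,kernel):
  L0 @0x1F[23] → 0x2A007  P=1,RW=1,US=1,PS=0
  L1 @0x2A[0] → 0x2C007  P=1,RW=1,US=1,PS=0
  ✓ 0x2C344  — 2 lookups
#3 VA=0x16120F3 (r,kernel):
  L0 @0x1F[11] → 0x30007  P=1,RW=1,US=1,PS=0
  L1 @0x30[18] → 0x34007  P=1,RW=1,US=1,PS=0
  ✓ 0x340F3  — 2 lookups
#4 VA=0x12001BE (w,kernel):
  L0 @0x1F[9] → 0x9000  P=0,RW=0,US=0,PS=0
  → PAGE_NOT_PRESENT  (1 entries read)
#5 VA=0x2127F7 (r,user):
  L0 @0x1F[1] → 0x36007  P=1,RW=1,US=1,PS=0
  L1 @0x36[18] → 0x37007  P=1,RW=1,US=1,PS=0
  ✓ 0x377F7  — 2 lookups
#6 VA=0x2404FF3 (w,user):
  L0 @0x1F[18] → 0x39007  P=1,RW=1,US=1,PS=0
  L1 @0x39[4] → 0x3A007  P=1,RW=1,US=1,PS=0
  ✓ 0x3AFF3  — 2 lookups
#7 VA=0xC00DA4 (w,kernel):
  L0 @0x1F[6] → 0x3E007  P=1,RW=1,US=1,PS=0
  L1 @0x3E[0] → 0x42007  P=1,RW=1,US=1,PS=0
  ✓ 0x42DA4  — 2 lookups

Access #7 fault: NONE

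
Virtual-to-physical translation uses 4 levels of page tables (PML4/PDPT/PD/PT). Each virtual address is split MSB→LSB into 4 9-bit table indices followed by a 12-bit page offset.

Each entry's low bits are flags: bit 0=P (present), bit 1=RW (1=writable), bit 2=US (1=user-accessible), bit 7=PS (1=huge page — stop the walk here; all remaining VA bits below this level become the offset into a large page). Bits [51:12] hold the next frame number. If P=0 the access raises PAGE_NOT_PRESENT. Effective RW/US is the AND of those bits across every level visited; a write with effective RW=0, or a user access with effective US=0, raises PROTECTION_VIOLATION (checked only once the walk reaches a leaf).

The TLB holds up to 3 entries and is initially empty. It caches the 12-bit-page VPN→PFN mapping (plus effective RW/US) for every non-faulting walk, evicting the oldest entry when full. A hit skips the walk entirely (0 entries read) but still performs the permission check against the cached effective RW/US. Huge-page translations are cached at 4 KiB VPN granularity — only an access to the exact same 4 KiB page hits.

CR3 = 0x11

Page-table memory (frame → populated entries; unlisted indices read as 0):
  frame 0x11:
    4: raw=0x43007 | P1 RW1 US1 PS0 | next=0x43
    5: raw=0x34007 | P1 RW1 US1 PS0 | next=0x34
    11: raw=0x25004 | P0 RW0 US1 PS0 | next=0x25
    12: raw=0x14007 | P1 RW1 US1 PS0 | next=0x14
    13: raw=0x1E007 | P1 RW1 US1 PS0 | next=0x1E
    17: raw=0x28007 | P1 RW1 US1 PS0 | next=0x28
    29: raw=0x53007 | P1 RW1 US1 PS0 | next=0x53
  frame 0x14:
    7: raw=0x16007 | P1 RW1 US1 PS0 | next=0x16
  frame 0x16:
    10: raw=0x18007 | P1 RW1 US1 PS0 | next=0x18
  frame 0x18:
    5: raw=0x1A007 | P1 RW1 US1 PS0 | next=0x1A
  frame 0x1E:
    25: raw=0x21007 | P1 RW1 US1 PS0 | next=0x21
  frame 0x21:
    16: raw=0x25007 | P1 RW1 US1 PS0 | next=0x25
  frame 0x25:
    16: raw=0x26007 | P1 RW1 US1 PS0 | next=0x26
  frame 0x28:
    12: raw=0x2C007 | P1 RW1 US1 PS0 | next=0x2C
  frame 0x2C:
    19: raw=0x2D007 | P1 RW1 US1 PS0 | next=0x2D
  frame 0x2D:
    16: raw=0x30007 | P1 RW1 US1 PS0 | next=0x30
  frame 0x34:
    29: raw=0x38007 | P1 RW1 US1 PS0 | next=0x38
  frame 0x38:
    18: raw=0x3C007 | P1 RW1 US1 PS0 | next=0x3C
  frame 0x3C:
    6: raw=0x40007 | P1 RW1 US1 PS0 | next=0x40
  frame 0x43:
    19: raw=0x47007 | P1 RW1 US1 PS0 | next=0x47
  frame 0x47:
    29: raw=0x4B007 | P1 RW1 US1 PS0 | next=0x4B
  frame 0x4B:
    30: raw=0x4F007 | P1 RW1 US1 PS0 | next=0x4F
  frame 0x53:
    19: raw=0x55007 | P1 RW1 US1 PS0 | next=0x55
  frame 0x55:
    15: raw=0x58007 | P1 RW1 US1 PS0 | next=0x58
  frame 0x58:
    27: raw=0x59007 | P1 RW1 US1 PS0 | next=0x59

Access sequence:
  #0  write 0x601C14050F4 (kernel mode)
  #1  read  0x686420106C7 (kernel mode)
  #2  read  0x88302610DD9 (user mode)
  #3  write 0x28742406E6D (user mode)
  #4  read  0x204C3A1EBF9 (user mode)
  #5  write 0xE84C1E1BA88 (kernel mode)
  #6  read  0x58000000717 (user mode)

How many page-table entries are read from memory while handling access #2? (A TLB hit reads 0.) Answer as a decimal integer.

Per-access translation:
#0 VA=0x601C14050F4 (w,kernel):
  [0] read 0x11 idx=12: raw=0x14007 flags P=1 W=1 U=1 S=0
  [1] read 0x14 idx=7: raw=0x16007 flags P=1 W=1 U=1 S=0
  [2] read 0x16 idx=10: raw=0x18007 flags P=1 W=1 U=1 S=0
  [3] read 0x18 idx=5: raw=0x1A007 flags P=1 W=1 U=1 S=0
  → PA=0x1A0F4  (4 entries read)
#1 VA=0x686420106C7 (r,kernel):
  [0] read 0x11 idx=13: raw=0x1E007 flags P=1 W=1 U=1 S=0
  [1] read 0x1E idx=25: raw=0x21007 flags P=1 W=1 U=1 S=0
  [2] read 0x21 idx=16: raw=0x25007 flags P=1 W=1 U=1 S=0
  [3] read 0x25 idx=16: raw=0x26007 flags P=1 W=1 U=1 S=0
  → PA=0x266C7  (4 entries read)
#2 VA=0x88302610DD9 (r,user):
  [0] read 0x11 idx=17: raw=0x28007 flags P=1 W=1 U=1 S=0
  [1] read 0x28 idx=12: raw=0x2C007 flags P=1 W=1 U=1 S=0
  [2] read 0x2C idx=19: raw=0x2D007 flags P=1 W=1 U=1 S=0
  [3] read 0x2D idx=16: raw=0x30007 flags P=1 W=1 U=1 S=0
  → PA=0x30DD9  (4 entries read)
#3 VA=0x28742406E6D (w,user):
  [0] read 0x11 idx=5: raw=0x34007 flags P=1 W=1 U=1 S=0
  [1] read 0x34 idx=29: raw=0x38007 flags P=1 W=1 U=1 S=0
  [2] read 0x38 idx=18: raw=0x3C007 flags P=1 W=1 U=1 S=0
  [3] read 0x3C idx=6: raw=0x40007 flags P=1 W=1 U=1 S=0
  → PA=0x40E6D  (4 entries read)
#4 VA=0x204C3A1EBF9 (r,user):
  [0] read 0x11 idx=4: raw=0x43007 flags P=1 W=1 U=1 S=0
  [1] read 0x43 idx=19: raw=0x47007 flags P=1 W=1 U=1 S=0
  [2] read 0x47 idx=29: raw=0x4B007 flags P=1 W=1 U=1 S=0
  [3] read 0x4B idx=30: raw=0x4F007 flags P=1 W=1 U=1 S=0
  → PA=0x4FBF9  (4 entries read)
#5 VA=0xE84C1E1BA88 (w,kernel):
  [0] read 0x11 idx=29: raw=0x53007 flags P=1 W=1 U=1 S=0
  [1] read 0x53 idx=19: raw=0x55007 flags P=1 W=1 U=1 S=0
  [2] read 0x55 idx=15: raw=0x58007 flags P=1 W=1 U=1 S=0
  [3] read 0x58 idx=27: raw=0x59007 flags P=1 W=1 U=1 S=0
  → PA=0x59A88  (4 entries read)
#6 VA=0x58000000717 (r,user):
  [0] read 0x11 idx=11: raw=0x25004 flags P=0 W=0 U=1 S=0
  ⇒ fault: PAGE_NOT_PRESENT  — 1 lookups

Entries read for #2: 4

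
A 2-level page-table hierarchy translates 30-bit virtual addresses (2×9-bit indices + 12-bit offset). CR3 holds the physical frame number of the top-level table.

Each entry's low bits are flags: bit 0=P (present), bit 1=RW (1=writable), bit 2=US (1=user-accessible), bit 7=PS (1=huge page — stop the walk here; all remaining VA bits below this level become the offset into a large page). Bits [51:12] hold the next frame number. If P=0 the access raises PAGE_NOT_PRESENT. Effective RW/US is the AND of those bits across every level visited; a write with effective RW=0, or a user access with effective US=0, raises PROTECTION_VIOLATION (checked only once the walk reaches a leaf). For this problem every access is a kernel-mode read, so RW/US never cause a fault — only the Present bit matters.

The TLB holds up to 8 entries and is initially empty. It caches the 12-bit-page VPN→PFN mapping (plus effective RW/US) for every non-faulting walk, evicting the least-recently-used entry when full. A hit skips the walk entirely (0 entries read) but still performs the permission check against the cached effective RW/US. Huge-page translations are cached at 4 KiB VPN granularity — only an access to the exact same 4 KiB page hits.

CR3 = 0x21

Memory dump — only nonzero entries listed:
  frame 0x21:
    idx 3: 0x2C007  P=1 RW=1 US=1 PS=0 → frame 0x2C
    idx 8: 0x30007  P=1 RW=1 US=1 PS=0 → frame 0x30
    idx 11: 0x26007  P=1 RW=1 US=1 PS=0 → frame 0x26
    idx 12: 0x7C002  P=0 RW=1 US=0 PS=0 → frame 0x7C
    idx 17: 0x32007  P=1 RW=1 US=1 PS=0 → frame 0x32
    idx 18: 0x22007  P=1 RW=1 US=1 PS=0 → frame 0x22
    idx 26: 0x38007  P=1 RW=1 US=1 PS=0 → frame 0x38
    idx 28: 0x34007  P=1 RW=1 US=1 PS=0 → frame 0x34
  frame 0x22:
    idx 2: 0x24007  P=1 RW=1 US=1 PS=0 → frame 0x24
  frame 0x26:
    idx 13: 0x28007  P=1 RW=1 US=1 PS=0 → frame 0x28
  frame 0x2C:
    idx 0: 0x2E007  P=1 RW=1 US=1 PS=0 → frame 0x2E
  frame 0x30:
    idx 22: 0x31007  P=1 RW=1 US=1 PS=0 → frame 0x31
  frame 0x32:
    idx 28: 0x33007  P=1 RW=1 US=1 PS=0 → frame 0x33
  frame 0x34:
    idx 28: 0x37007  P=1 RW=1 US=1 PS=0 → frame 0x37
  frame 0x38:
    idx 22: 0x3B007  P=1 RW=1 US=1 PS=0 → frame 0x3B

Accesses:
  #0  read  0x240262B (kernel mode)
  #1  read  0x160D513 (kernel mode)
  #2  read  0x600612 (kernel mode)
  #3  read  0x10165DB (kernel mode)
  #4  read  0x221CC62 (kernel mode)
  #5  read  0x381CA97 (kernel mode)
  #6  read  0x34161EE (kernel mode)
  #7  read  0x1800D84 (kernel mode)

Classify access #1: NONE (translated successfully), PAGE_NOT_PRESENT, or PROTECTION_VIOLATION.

Walk each access:
#0 VA=0x240262B (r,kernel):
  lvl0: tbl 0x21, slot 18 ⇒ 0x22007 (P1/RW1/US1/PS0)
  lvl1: tbl 0x22, slot 2 ⇒ 0x24007 (P1/RW1/US1/PS0)
  ✓ 0x2462B  — 2 lookups
#1 VA=0x160D513 (r,kernel):
  lvl0: tbl 0x21, slot 11 ⇒ 0x26007 (P1/RW1/US1/PS0)
  lvl1: tbl 0x26, slot 13 ⇒ 0x28007 (P1/RW1/US1/PS0)
  ✓ 0x28513  — 2 lookups
#2 VA=0x600612 (r,kernel):
  lvl0: tbl 0x21, slot 3 ⇒ 0x2C007 (P1/RW1/US1/PS0)
  lvl1: tbl 0x2C, slot 0 ⇒ 0x2E007 (P1/RW1/US1/PS0)
  ✓ 0x2E612  — 2 lookups
#3 VA=0x10165DB (r,kernel):
  lvl0: tbl 0x21, slot 8 ⇒ 0x30007 (P1/RW1/US1/PS0)
  lvl1: tbl 0x30, slot 22 ⇒ 0x31007 (P1/RW1/US1/PS0)
  ✓ 0x315DB  — 2 lookups
#4 VA=0x221CC62 (r,kernel):
  lvl0: tbl 0x21, slot 17 ⇒ 0x32007 (P1/RW1/US1/PS0)
  lvl1: tbl 0x32, slot 28 ⇒ 0x33007 (P1/RW1/US1/PS0)
  ✓ 0x33C62  — 2 lookups
#5 VA=0x381CA97 (r,kernel):
  lvl0: tbl 0x21, slot 28 ⇒ 0x34007 (P1/RW1/US1/PS0)
  lvl1: tbl 0x34, slot 28 ⇒ 0x37007 (P1/RW1/US1/PS0)
  ✓ 0x37A97  — 2 lookups
#6 VA=0x34161EE (r,kernel):
  lvl0: tbl 0x21, slot 26 ⇒ 0x38007 (P1/RW1/US1/PS0)
  lvl1: tbl 0x38, slot 22 ⇒ 0x3B007 (P1/RW1/US1/PS0)
  ✓ 0x3B1EE  — 2 lookups
#7 VA=0x1800D84 (r,kernel):
  lvl0: tbl 0x21, slot 12 ⇒ 0x7C002 (P0/RW1/US0/PS0)
  ⇒ fault: PAGE_NOT_PRESENT  — 1 lookups

Access #1 fault: NONE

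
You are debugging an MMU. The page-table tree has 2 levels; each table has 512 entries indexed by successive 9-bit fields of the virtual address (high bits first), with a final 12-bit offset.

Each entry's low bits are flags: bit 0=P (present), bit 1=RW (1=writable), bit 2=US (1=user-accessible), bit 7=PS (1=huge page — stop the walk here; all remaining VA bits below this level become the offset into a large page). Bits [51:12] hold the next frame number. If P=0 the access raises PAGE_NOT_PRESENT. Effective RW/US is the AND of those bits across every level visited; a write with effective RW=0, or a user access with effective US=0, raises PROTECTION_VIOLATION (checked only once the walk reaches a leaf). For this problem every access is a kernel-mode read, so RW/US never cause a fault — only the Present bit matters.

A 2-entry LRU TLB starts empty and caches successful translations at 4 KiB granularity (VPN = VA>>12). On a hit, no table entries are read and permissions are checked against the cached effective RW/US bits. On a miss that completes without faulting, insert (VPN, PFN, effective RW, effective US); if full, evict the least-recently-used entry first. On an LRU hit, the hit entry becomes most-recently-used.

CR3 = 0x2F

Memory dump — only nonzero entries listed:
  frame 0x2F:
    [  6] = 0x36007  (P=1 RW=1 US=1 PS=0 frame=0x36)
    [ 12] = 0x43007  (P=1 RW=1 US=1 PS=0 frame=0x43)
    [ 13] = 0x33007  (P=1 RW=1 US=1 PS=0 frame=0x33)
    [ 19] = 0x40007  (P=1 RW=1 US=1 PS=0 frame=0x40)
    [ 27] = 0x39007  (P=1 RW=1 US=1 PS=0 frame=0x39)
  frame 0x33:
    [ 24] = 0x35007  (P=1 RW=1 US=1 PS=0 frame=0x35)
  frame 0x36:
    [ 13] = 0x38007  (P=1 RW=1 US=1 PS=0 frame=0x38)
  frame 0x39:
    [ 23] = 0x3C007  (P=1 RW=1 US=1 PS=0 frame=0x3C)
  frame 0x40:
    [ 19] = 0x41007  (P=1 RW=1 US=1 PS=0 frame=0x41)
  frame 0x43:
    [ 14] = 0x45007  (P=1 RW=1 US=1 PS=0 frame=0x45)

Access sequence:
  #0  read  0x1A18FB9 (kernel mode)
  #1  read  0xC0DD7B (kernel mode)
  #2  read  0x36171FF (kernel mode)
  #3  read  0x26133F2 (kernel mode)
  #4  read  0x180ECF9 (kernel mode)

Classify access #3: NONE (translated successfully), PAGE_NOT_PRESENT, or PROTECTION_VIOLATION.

Per-access translation:
#0 VA=0x1A18FB9 (r,kernel):
  [0] read 0x2F idx=13: raw=0x33007 flags P=1 W=1 U=1 S=0
  [1] read 0x33 idx=24: raw=0x35007 flags P=1 W=1 U=1 S=0
  ✓ 0x35FB9  — 2 lookups
#1 VA=0xC0DD7B (r,kernel):
  [0] read 0x2F idx=6: raw=0x36007 flags P=1 W=1 U=1 S=0
  [1] read 0x36 idx=13: raw=0x38007 flags P=1 W=1 U=1 S=0
  ✓ 0x38D7B  — 2 lookups
#2 VA=0x36171FF (r,kernel):
  [0] read 0x2F idx=27: raw=0x39007 flags P=1 W=1 U=1 S=0
  [1] read 0x39 idx=23: raw=0x3C007 flags P=1 W=1 U=1 S=0
  ✓ 0x3C1FF  — 2 lookups
#3 VA=0x26133F2 (r,kernel):
  [0] read 0x2F idx=19: raw=0x40007 flags P=1 W=1 U=1 S=0
  [1] read 0x40 idx=19: raw=0x41007 flags P=1 W=1 U=1 S=0
  ✓ 0x413F2  — 2 lookups
#4 VA=0x180ECF9 (r,kernel):
  [0] read 0x2F idx=12: raw=0x43007 flags P=1 W=1 U=1 S=0
  [1] read 0x43 idx=14: raw=0x45007 flags P=1 W=1 U=1 S=0
  ✓ 0x45CF9  — 2 lookups

Access #3 fault: NONE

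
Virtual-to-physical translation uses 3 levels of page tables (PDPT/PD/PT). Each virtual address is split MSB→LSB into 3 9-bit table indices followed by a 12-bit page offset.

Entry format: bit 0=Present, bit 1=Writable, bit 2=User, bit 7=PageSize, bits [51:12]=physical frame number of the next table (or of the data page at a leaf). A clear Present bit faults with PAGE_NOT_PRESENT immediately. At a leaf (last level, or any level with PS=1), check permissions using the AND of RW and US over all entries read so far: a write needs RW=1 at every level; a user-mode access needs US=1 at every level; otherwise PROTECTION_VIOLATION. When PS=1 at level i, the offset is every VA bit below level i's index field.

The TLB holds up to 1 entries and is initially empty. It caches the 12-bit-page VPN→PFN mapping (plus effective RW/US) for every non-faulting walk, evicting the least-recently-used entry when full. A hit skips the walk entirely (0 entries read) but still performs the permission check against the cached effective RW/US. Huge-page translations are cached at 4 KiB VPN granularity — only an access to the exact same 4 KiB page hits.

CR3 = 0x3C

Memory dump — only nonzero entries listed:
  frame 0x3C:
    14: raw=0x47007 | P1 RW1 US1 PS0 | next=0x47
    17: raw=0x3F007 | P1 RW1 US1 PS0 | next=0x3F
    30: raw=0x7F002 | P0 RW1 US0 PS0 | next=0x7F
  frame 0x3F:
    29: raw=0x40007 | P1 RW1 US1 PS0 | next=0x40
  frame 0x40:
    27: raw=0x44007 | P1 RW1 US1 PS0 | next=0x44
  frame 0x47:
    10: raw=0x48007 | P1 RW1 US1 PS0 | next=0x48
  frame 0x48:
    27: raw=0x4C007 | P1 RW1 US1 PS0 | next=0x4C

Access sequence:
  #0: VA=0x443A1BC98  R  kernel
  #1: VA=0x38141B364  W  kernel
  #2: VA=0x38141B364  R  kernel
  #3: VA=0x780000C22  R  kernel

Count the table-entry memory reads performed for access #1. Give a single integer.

Walk each access:
#0 VA=0x443A1BC98 (r,kernel):
  [0] read 0x3C idx=17: raw=0x3F007 flags P=1 W=1 U=1 S=0
  [1] read 0x3F idx=29: raw=0x40007 flags P=1 W=1 U=1 S=0
  [2] read 0x40 idx=27: raw=0x44007 flags P=1 W=1 U=1 S=0
  ⇒ phys 0x44C98  [3 reads]
#1 VA=0x38141B364 (w,kernel):
  [0] read 0x3C idx=14: raw=0x47007 flags P=1 W=1 U=1 S=0
  [1] read 0x47 idx=10: raw=0x48007 flags P=1 W=1 U=1 S=0
  [2] read 0x48 idx=27: raw=0x4C007 flags P=1 W=1 U=1 S=0
  ⇒ phys 0x4C364  [3 reads]
#2 VA=0x38141B364 (r,kernel):
  TLB hit vpn=0x38141B → PA=0x4C364
#3 VA=0x780000C22 (r,kernel):
  [0] read 0x3C idx=30: raw=0x7F002 flags P=0 W=1 U=0 S=0
  → PAGE_NOT_PRESENT  (1 entries read)

Entries read for #1: 3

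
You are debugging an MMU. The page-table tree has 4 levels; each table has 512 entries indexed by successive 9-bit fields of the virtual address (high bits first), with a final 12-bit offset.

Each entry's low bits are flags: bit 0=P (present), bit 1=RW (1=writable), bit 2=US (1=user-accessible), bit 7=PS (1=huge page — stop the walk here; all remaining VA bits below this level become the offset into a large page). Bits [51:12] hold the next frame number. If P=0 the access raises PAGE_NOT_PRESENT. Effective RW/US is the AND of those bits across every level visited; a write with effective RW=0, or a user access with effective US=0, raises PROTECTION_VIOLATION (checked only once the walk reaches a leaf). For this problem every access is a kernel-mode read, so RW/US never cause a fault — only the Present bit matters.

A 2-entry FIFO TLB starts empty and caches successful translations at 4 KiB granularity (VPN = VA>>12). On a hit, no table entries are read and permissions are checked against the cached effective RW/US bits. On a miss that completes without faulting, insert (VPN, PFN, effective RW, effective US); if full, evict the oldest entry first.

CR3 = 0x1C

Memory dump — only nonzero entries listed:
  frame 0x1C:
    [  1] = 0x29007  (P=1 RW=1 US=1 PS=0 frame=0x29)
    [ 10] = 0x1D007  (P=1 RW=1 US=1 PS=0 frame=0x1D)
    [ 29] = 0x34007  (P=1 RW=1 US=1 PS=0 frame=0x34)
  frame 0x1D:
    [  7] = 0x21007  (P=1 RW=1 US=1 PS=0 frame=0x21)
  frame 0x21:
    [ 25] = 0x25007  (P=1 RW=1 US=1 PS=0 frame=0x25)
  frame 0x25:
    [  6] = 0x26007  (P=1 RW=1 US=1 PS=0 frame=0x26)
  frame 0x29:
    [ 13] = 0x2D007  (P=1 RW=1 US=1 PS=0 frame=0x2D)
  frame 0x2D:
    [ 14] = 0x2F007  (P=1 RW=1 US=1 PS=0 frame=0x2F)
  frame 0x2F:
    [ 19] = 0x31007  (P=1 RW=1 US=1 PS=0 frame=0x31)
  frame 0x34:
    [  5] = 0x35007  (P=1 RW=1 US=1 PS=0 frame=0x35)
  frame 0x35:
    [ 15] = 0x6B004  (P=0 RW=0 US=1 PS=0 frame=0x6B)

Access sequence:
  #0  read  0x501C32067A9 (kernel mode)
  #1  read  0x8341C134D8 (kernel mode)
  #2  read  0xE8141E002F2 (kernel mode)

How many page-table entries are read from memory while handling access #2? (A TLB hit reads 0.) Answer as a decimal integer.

Walk each access:
#0 VA=0x501C32067A9 (r,kernel):
  L0 @0x1C[10] → 0x1D007  P=1,RW=1,US=1,PS=0
  L1 @0x1D[7] → 0x21007  P=1,RW=1,US=1,PS=0
  L2 @0x21[25] → 0x25007  P=1,RW=1,US=1,PS=0
  L3 @0x25[6] → 0x26007  P=1,RW=1,US=1,PS=0
  ⇒ phys 0x267A9  [4 reads]
#1 VA=0x8341C134D8 (r,kernel):
  L0 @0x1C[1] → 0x29007  P=1,RW=1,US=1,PS=0
  L1 @0x29[13] → 0x2D007  P=1,RW=1,US=1,PS=0
  L2 @0x2D[14] → 0x2F007  P=1,RW=1,US=1,PS=0
  L3 @0x2F[19] → 0x31007  P=1,RW=1,US=1,PS=0
  ⇒ phys 0x314D8  [4 reads]
#2 VA=0xE8141E002F2 (r,kernel):
  L0 @0x1C[29] → 0x34007  P=1,RW=1,US=1,PS=0
  L1 @0x34[5] → 0x35007  P=1,RW=1,US=1,PS=0
  L2 @0x35[15] → 0x6B004  P=0,RW=0,US=1,PS=0
  ✗ PAGE_NOT_PRESENT  [3 reads]

Entries read for #2: 3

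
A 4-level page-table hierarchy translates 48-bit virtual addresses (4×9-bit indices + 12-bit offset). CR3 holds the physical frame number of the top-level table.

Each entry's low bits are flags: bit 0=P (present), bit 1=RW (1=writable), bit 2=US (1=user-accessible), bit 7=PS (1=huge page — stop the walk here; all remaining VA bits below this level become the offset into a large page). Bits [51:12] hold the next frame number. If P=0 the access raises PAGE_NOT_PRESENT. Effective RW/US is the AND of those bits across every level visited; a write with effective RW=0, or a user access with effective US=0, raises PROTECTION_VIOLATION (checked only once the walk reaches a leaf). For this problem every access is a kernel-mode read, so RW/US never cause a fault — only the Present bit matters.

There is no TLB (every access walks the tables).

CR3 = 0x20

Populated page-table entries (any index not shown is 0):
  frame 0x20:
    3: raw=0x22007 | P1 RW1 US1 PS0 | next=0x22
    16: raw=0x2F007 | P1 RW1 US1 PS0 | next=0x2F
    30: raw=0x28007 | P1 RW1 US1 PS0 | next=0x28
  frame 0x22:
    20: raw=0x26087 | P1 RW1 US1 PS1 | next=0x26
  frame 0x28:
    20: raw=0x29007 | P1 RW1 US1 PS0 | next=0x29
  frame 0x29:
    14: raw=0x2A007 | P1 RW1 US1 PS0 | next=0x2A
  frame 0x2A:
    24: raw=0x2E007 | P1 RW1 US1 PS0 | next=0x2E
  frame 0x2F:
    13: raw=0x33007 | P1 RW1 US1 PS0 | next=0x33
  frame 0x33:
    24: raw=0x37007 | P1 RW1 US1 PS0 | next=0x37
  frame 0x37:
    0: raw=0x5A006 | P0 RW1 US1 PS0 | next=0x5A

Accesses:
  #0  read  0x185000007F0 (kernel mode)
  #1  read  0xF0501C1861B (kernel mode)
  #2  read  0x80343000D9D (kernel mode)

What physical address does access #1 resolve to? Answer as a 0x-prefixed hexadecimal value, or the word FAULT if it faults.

Walk each access:
#0 VA=0x185000007F0 (r,kernel):
  lvl0: tbl 0x20, slot 3 ⇒ 0x22007 (P1/RW1/US1/PS0)
  lvl1: tbl 0x22, slot 20 ⇒ 0x26087 (P1/RW1/US1/PS1)
  → PA=0x267F0 (huge @L1)  (2 entries read)
#1 VA=0xF0501C1861B (r,kernel):
  lvl0: tbl 0x20, slot 30 ⇒ 0x28007 (P1/RW1/US1/PS0)
  lvl1: tbl 0x28, slot 20 ⇒ 0x29007 (P1/RW1/US1/PS0)
  lvl2: tbl 0x29, slot 14 ⇒ 0x2A007 (P1/RW1/US1/PS0)
  lvl3: tbl 0x2A, slot 24 ⇒ 0x2E007 (P1/RW1/US1/PS0)
  → PA=0x2E61B  (4 entries read)
#2 VA=0x80343000D9D (r,kernel):
  lvl0: tbl 0x20, slot 16 ⇒ 0x2F007 (P1/RW1/US1/PS0)
  lvl1: tbl 0x2F, slot 13 ⇒ 0x33007 (P1/RW1/US1/PS0)
  lvl2: tbl 0x33, slot 24 ⇒ 0x37007 (P1/RW1/US1/PS0)
  lvl3: tbl 0x37, slot 0 ⇒ 0x5A006 (P0/RW1/US1/PS0)
  ⇒ fault: PAGE_NOT_PRESENT  — 4 lookups

Access #1 PA: 0x2E61B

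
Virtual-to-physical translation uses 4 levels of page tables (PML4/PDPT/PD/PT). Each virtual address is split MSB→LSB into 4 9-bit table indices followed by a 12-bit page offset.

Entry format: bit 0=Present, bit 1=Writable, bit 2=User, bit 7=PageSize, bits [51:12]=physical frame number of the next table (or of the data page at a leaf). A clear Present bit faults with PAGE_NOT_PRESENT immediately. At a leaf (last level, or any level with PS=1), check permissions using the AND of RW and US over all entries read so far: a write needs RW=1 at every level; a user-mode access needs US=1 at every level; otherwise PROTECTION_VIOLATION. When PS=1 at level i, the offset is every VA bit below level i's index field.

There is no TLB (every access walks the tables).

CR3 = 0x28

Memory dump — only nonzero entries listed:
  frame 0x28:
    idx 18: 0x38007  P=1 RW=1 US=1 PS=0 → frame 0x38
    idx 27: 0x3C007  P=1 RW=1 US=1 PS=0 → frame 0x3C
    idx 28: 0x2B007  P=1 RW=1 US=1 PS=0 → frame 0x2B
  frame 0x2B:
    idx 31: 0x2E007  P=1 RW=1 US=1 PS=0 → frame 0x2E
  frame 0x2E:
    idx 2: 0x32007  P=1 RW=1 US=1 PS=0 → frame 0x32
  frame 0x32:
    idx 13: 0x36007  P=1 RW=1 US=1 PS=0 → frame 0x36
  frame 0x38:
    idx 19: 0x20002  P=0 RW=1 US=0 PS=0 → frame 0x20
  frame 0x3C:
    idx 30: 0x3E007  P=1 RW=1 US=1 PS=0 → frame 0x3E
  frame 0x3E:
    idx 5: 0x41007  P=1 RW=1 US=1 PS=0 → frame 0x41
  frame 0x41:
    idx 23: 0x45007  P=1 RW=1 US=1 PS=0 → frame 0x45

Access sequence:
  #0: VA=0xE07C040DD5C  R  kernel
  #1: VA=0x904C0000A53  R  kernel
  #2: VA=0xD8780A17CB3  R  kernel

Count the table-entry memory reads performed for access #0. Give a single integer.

Trace:
#0 VA=0xE07C040DD5C (r,kernel):
  lvl0: tbl 0x28, slot 28 ⇒ 0x2B007 (P1/RW1/US1/PS0)
  lvl1: tbl 0x2B, slot 31 ⇒ 0x2E007 (P1/RW1/US1/PS0)
  lvl2: tbl 0x2E, slot 2 ⇒ 0x32007 (P1/RW1/US1/PS0)
  lvl3: tbl 0x32, slot 13 ⇒ 0x36007 (P1/RW1/US1/PS0)
  ⇒ phys 0x36D5C  [4 reads]
#1 VA=0x904C0000A53 (r,kernel):
  lvl0: tbl 0x28, slot 18 ⇒ 0x38007 (P1/RW1/US1/PS0)
  lvl1: tbl 0x38, slot 19 ⇒ 0x20002 (P0/RW1/US0/PS0)
  → PAGE_NOT_PRESENT  (2 entries read)
#2 VA=0xD8780A17CB3 (r,kernel):
  lvl0: tbl 0x28, slot 27 ⇒ 0x3C007 (P1/RW1/US1/PS0)
  lvl1: tbl 0x3C, slot 30 ⇒ 0x3E007 (P1/RW1/US1/PS0)
  lvl2: tbl 0x3E, slot 5 ⇒ 0x41007 (P1/RW1/US1/PS0)
  lvl3: tbl 0x41, slot 23 ⇒ 0x45007 (P1/RW1/US1/PS0)
  ⇒ phys 0x45CB3  [4 reads]

Entries read for #0: 4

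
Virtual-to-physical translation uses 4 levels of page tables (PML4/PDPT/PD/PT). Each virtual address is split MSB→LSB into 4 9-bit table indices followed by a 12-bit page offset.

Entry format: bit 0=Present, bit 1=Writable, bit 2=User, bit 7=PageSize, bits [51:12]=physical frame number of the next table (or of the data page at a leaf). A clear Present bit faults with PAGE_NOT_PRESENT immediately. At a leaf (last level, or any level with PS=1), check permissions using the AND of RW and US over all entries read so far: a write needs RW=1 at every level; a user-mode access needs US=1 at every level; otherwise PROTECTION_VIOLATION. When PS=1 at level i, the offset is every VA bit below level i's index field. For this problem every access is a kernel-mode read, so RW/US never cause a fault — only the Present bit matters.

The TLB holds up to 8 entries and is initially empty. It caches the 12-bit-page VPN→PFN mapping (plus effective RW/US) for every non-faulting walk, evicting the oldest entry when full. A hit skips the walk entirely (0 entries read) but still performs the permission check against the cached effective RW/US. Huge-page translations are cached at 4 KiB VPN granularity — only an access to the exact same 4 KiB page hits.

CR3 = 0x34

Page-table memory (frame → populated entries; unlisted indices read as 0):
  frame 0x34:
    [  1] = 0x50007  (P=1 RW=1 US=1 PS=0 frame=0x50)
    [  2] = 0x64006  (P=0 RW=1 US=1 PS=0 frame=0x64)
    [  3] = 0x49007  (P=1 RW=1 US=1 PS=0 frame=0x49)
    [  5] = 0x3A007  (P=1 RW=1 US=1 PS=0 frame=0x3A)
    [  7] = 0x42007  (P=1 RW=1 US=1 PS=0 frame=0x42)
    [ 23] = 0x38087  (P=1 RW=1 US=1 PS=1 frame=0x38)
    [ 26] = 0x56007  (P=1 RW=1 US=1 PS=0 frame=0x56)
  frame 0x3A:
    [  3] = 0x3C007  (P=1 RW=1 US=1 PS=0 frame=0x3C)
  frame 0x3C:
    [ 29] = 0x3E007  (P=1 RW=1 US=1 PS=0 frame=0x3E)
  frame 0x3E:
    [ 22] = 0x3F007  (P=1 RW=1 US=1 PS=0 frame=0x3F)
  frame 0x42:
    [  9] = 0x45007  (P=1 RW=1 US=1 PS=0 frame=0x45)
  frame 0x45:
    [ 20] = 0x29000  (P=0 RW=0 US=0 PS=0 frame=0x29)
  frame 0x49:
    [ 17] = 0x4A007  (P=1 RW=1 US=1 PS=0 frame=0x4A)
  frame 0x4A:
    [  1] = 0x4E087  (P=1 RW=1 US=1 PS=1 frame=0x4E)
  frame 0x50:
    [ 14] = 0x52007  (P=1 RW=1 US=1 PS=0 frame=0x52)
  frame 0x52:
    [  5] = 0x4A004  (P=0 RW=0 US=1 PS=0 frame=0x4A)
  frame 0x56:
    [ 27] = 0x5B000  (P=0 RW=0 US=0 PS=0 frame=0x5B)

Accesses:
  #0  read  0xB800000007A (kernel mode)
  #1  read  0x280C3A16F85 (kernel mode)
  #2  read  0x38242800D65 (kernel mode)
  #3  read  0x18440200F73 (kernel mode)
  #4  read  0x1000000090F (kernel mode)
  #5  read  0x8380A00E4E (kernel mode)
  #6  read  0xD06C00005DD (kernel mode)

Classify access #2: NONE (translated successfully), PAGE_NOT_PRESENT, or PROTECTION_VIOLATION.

Per-access translation:
#0 VA=0xB800000007A (r,kernel):
  [0] read 0x34 idx=23: raw=0x38087 flags P=1 W=1 U=1 S=1
  ✓ 0x3807A (huge @L0)  — 1 lookups
#1 VA=0x280C3A16F85 (r,kernel):
  [0] read 0x34 idx=5: raw=0x3A007 flags P=1 W=1 U=1 S=0
  [1] read 0x3A idx=3: raw=0x3C007 flags P=1 W=1 U=1 S=0
  [2] read 0x3C idx=29: raw=0x3E007 flags P=1 W=1 U=1 S=0
  [3] read 0x3E idx=22: raw=0x3F007 flags P=1 W=1 U=1 S=0
  ✓ 0x3FF85  — 4 lookups
#2 VA=0x38242800D65 (r,kernel):
  [0] read 0x34 idx=7: raw=0x42007 flags P=1 W=1 U=1 S=0
  [1] read 0x42 idx=9: raw=0x45007 flags P=1 W=1 U=1 S=0
  [2] read 0x45 idx=20: raw=0x29000 flags P=0 W=0 U=0 S=0
  ⇒ fault: PAGE_NOT_PRESENT  — 3 lookups
#3 VA=0x18440200F73 (r,kernel):
  [0] read 0x34 idx=3: raw=0x49007 flags P=1 W=1 U=1 S=0
  [1] read 0x49 idx=17: raw=0x4A007 flags P=1 W=1 U=1 S=0
  [2] read 0x4A idx=1: raw=0x4E087 flags P=1 W=1 U=1 S=1
  ✓ 0x4EF73 (huge @L2)  — 3 lookups
#4 VA=0x1000000090F (r,kernel):
  [0] read 0x34 idx=2: raw=0x64006 flags P=0 W=1 U=1 S=0
  ⇒ fault: PAGE_NOT_PRESENT  — 1 lookups
#5 VA=0x8380A00E4E (r,kernel):
  [0] read 0x34 idx=1: raw=0x50007 flags P=1 W=1 U=1 S=0
  [1] read 0x50 idx=14: raw=0x52007 flags P=1 W=1 U=1 S=0
  [2] read 0x52 idx=5: raw=0x4A004 flags P=0 W=0 U=1 S=0
  ⇒ fault: PAGE_NOT_PRESENT  — 3 lookups
#6 VA=0xD06C00005DD (r,kernel):
  [0] read 0x34 idx=26: raw=0x56007 flags P=1 W=1 U=1 S=0
  [1] read 0x56 idx=27: raw=0x5B000 flags P=0 W=0 U=0 S=0
  ⇒ fault: PAGE_NOT_PRESENT  — 2 lookups

Access #2 fault: PAGE_NOT_PRESENT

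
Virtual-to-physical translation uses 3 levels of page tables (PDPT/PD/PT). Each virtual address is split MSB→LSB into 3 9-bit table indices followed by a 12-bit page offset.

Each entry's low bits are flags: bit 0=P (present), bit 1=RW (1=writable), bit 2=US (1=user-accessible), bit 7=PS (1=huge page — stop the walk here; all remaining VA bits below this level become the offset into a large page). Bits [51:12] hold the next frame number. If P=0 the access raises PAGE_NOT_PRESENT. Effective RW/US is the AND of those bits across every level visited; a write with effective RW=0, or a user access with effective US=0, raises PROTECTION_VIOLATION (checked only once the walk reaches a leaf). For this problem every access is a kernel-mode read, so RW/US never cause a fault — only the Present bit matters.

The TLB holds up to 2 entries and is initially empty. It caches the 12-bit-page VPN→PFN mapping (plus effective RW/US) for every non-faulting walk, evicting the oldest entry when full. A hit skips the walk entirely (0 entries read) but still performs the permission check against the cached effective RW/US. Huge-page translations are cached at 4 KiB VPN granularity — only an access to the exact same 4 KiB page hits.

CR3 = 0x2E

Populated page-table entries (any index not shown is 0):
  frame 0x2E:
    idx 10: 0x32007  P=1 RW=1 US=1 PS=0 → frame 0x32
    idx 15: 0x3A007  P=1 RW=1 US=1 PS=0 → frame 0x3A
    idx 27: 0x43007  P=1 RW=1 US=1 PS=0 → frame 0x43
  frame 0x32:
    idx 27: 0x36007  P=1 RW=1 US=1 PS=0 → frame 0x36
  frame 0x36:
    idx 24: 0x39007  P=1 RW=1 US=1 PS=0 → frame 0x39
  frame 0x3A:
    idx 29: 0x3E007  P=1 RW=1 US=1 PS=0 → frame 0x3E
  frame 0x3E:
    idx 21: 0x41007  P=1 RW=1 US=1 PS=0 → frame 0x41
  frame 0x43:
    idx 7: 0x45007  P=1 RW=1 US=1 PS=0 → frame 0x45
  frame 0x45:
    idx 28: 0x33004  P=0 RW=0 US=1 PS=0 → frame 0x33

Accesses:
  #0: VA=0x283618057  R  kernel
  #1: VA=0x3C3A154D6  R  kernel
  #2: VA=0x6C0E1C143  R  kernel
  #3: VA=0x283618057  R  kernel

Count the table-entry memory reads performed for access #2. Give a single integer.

Per-access translation:
#0 VA=0x283618057 (r,kernel):
  lvl0: tbl 0x2E, slot 10 ⇒ 0x32007 (P1/RW1/US1/PS0)
  lvl1: tbl 0x32, slot 27 ⇒ 0x36007 (P1/RW1/US1/PS0)
  lvl2: tbl 0x36, slot 24 ⇒ 0x39007 (P1/RW1/US1/PS0)
  ⇒ phys 0x39057  [3 reads]
#1 VA=0x3C3A154D6 (r,kernel):
  lvl0: tbl 0x2E, slot 15 ⇒ 0x3A007 (P1/RW1/US1/PS0)
  lvl1: tbl 0x3A, slot 29 ⇒ 0x3E007 (P1/RW1/US1/PS0)
  lvl2: tbl 0x3E, slot 21 ⇒ 0x41007 (P1/RW1/US1/PS0)
  ⇒ phys 0x414D6  [3 reads]
#2 VA=0x6C0E1C143 (r,kernel):
  lvl0: tbl 0x2E, slot 27 ⇒ 0x43007 (P1/RW1/US1/PS0)
  lvl1: tbl 0x43, slot 7 ⇒ 0x45007 (P1/RW1/US1/PS0)
  lvl2: tbl 0x45, slot 28 ⇒ 0x33004 (P0/RW0/US1/PS0)
  ✗ PAGE_NOT_PRESENT  [3 reads]
#3 VA=0x283618057 (r,kernel):
  TLB hit vpn=0x283618 → PA=0x39057

Entries read for #2: 3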